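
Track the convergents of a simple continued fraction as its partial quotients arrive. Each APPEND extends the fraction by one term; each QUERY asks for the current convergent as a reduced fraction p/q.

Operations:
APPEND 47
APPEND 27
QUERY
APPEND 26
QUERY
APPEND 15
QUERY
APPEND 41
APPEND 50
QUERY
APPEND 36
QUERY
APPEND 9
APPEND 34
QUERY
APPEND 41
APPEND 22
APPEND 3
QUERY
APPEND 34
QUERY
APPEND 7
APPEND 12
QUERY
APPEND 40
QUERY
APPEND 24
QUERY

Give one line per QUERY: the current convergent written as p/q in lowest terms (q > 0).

APPEND 47: p_0 = 47·1 + 0 = 47, q_0 = 47·0 + 1 = 1 → 47/1
APPEND 27: p_1 = 27·47 + 1 = 1270, q_1 = 27·1 + 0 = 27 → 1270/27
APPEND 26: p_2 = 26·1270 + 47 = 33067, q_2 = 26·27 + 1 = 703 → 33067/703
APPEND 15: p_3 = 15·33067 + 1270 = 497275, q_3 = 15·703 + 27 = 10572 → 497275/10572
APPEND 41: p_4 = 41·497275 + 33067 = 20421342, q_4 = 41·10572 + 703 = 434155 → 20421342/434155
APPEND 50: p_5 = 50·20421342 + 497275 = 1021564375, q_5 = 50·434155 + 10572 = 21718322 → 1021564375/21718322
APPEND 36: p_6 = 36·1021564375 + 20421342 = 36796738842, q_6 = 36·21718322 + 434155 = 782293747 → 36796738842/782293747
APPEND 9: p_7 = 9·36796738842 + 1021564375 = 332192213953, q_7 = 9·782293747 + 21718322 = 7062362045 → 332192213953/7062362045
APPEND 34: p_8 = 34·332192213953 + 36796738842 = 11331332013244, q_8 = 34·7062362045 + 782293747 = 240902603277 → 11331332013244/240902603277
APPEND 41: p_9 = 41·11331332013244 + 332192213953 = 464916804756957, q_9 = 41·240902603277 + 7062362045 = 9884069096402 → 464916804756957/9884069096402
APPEND 22: p_10 = 22·464916804756957 + 11331332013244 = 10239501036666298, q_10 = 22·9884069096402 + 240902603277 = 217690422724121 → 10239501036666298/217690422724121
APPEND 3: p_11 = 3·10239501036666298 + 464916804756957 = 31183419914755851, q_11 = 3·217690422724121 + 9884069096402 = 662955337268765 → 31183419914755851/662955337268765
APPEND 34: p_12 = 34·31183419914755851 + 10239501036666298 = 1070475778138365232, q_12 = 34·662955337268765 + 217690422724121 = 22758171889862131 → 1070475778138365232/22758171889862131
APPEND 7: p_13 = 7·1070475778138365232 + 31183419914755851 = 7524513866883312475, q_13 = 7·22758171889862131 + 662955337268765 = 159970158566303682 → 7524513866883312475/159970158566303682
APPEND 12: p_14 = 12·7524513866883312475 + 1070475778138365232 = 91364642180738114932, q_14 = 12·159970158566303682 + 22758171889862131 = 1942400074685506315 → 91364642180738114932/1942400074685506315
APPEND 40: p_15 = 40·91364642180738114932 + 7524513866883312475 = 3662110201096407909755, q_15 = 40·1942400074685506315 + 159970158566303682 = 77855973145986556282 → 3662110201096407909755/77855973145986556282
APPEND 24: p_16 = 24·3662110201096407909755 + 91364642180738114932 = 87982009468494527949052, q_16 = 24·77855973145986556282 + 1942400074685506315 = 1870485755578362857083 → 87982009468494527949052/1870485755578362857083

1270/27
33067/703
497275/10572
1021564375/21718322
36796738842/782293747
11331332013244/240902603277
31183419914755851/662955337268765
1070475778138365232/22758171889862131
91364642180738114932/1942400074685506315
3662110201096407909755/77855973145986556282
87982009468494527949052/1870485755578362857083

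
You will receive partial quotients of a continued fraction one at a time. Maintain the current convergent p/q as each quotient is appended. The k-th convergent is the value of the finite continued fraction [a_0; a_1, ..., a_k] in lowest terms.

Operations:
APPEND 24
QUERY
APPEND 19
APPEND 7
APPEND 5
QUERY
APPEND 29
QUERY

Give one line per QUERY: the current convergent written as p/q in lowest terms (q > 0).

APPEND 24: p_0 = 24·1 + 0 = 24, q_0 = 24·0 + 1 = 1 → 24/1
APPEND 19: p_1 = 19·24 + 1 = 457, q_1 = 19·1 + 0 = 19 → 457/19
APPEND 7: p_2 = 7·457 + 24 = 3223, q_2 = 7·19 + 1 = 134 → 3223/134
APPEND 5: p_3 = 5·3223 + 457 = 16572, q_3 = 5·134 + 19 = 689 → 16572/689
APPEND 29: p_4 = 29·16572 + 3223 = 483811, q_4 = 29·689 + 134 = 20115 → 483811/20115

24/1
16572/689
483811/20115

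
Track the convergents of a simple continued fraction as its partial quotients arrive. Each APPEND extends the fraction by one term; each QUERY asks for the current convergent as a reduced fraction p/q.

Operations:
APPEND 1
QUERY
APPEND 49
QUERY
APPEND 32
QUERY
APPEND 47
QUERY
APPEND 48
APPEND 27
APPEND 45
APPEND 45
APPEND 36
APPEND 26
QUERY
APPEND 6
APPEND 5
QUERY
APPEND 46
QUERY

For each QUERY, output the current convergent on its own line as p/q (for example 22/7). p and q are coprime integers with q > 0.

APPEND 1: p_0 = 1·1 + 0 = 1, q_0 = 1·0 + 1 = 1 → 1/1
APPEND 49: p_1 = 49·1 + 1 = 50, q_1 = 49·1 + 0 = 49 → 50/49
APPEND 32: p_2 = 32·50 + 1 = 1601, q_2 = 32·49 + 1 = 1569 → 1601/1569
APPEND 47: p_3 = 47·1601 + 50 = 75297, q_3 = 47·1569 + 49 = 73792 → 75297/73792
APPEND 48: p_4 = 48·75297 + 1601 = 3615857, q_4 = 48·73792 + 1569 = 3543585 → 3615857/3543585
APPEND 27: p_5 = 27·3615857 + 75297 = 97703436, q_5 = 27·3543585 + 73792 = 95750587 → 97703436/95750587
APPEND 45: p_6 = 45·97703436 + 3615857 = 4400270477, q_6 = 45·95750587 + 3543585 = 4312320000 → 4400270477/4312320000
APPEND 45: p_7 = 45·4400270477 + 97703436 = 198109874901, q_7 = 45·4312320000 + 95750587 = 194150150587 → 198109874901/194150150587
APPEND 36: p_8 = 36·198109874901 + 4400270477 = 7136355766913, q_8 = 36·194150150587 + 4312320000 = 6993717741132 → 7136355766913/6993717741132
APPEND 26: p_9 = 26·7136355766913 + 198109874901 = 185743359814639, q_9 = 26·6993717741132 + 194150150587 = 182030811420019 → 185743359814639/182030811420019
APPEND 6: p_10 = 6·185743359814639 + 7136355766913 = 1121596514654747, q_10 = 6·182030811420019 + 6993717741132 = 1099178586261246 → 1121596514654747/1099178586261246
APPEND 5: p_11 = 5·1121596514654747 + 185743359814639 = 5793725933088374, q_11 = 5·1099178586261246 + 182030811420019 = 5677923742726249 → 5793725933088374/5677923742726249
APPEND 46: p_12 = 46·5793725933088374 + 1121596514654747 = 267632989436719951, q_12 = 46·5677923742726249 + 1099178586261246 = 262283670751668700 → 267632989436719951/262283670751668700

1/1
50/49
1601/1569
75297/73792
185743359814639/182030811420019
5793725933088374/5677923742726249
267632989436719951/262283670751668700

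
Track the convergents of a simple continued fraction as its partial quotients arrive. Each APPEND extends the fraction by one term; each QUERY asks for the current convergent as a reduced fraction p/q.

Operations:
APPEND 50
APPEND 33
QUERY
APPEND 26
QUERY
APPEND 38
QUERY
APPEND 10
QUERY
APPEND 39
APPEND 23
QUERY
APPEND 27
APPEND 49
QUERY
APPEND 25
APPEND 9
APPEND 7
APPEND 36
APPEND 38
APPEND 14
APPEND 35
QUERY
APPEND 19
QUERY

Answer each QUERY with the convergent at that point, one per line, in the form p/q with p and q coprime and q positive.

APPEND 50: p_0 = 50·1 + 0 = 50, q_0 = 50·0 + 1 = 1 → 50/1
APPEND 33: p_1 = 33·50 + 1 = 1651, q_1 = 33·1 + 0 = 33 → 1651/33
APPEND 26: p_2 = 26·1651 + 50 = 42976, q_2 = 26·33 + 1 = 859 → 42976/859
APPEND 38: p_3 = 38·42976 + 1651 = 1634739, q_3 = 38·859 + 33 = 32675 → 1634739/32675
APPEND 10: p_4 = 10·1634739 + 42976 = 16390366, q_4 = 10·32675 + 859 = 327609 → 16390366/327609
APPEND 39: p_5 = 39·16390366 + 1634739 = 640859013, q_5 = 39·327609 + 32675 = 12809426 → 640859013/12809426
APPEND 23: p_6 = 23·640859013 + 16390366 = 14756147665, q_6 = 23·12809426 + 327609 = 294944407 → 14756147665/294944407
APPEND 27: p_7 = 27·14756147665 + 640859013 = 399056845968, q_7 = 27·294944407 + 12809426 = 7976308415 → 399056845968/7976308415
APPEND 49: p_8 = 49·399056845968 + 14756147665 = 19568541600097, q_8 = 49·7976308415 + 294944407 = 391134056742 → 19568541600097/391134056742
APPEND 25: p_9 = 25·19568541600097 + 399056845968 = 489612596848393, q_9 = 25·391134056742 + 7976308415 = 9786327726965 → 489612596848393/9786327726965
APPEND 9: p_10 = 9·489612596848393 + 19568541600097 = 4426081913235634, q_10 = 9·9786327726965 + 391134056742 = 88468083599427 → 4426081913235634/88468083599427
APPEND 7: p_11 = 7·4426081913235634 + 489612596848393 = 31472185989497831, q_11 = 7·88468083599427 + 9786327726965 = 629062912922954 → 31472185989497831/629062912922954
APPEND 36: p_12 = 36·31472185989497831 + 4426081913235634 = 1137424777535157550, q_12 = 36·629062912922954 + 88468083599427 = 22734732948825771 → 1137424777535157550/22734732948825771
APPEND 38: p_13 = 38·1137424777535157550 + 31472185989497831 = 43253613732325484731, q_13 = 38·22734732948825771 + 629062912922954 = 864548914968302252 → 43253613732325484731/864548914968302252
APPEND 14: p_14 = 14·43253613732325484731 + 1137424777535157550 = 606688017030091943784, q_14 = 14·864548914968302252 + 22734732948825771 = 12126419542505057299 → 606688017030091943784/12126419542505057299
APPEND 35: p_15 = 35·606688017030091943784 + 43253613732325484731 = 21277334209785543517171, q_15 = 35·12126419542505057299 + 864548914968302252 = 425289232902645307717 → 21277334209785543517171/425289232902645307717
APPEND 19: p_16 = 19·21277334209785543517171 + 606688017030091943784 = 404876038002955418770033, q_16 = 19·425289232902645307717 + 12126419542505057299 = 8092621844692765903922 → 404876038002955418770033/8092621844692765903922

1651/33
42976/859
1634739/32675
16390366/327609
14756147665/294944407
19568541600097/391134056742
21277334209785543517171/425289232902645307717
404876038002955418770033/8092621844692765903922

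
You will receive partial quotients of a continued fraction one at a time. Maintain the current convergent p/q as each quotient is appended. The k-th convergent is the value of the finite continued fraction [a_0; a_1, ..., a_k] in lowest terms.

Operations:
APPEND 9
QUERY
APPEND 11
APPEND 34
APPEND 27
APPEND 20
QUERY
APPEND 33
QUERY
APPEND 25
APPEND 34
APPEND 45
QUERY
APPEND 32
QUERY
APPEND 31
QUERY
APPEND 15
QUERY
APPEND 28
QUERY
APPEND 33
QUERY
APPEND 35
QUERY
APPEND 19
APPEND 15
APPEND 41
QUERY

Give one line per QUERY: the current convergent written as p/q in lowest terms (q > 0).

9/1
1846269/203095
61019020/6712271
2341075484239/257525163165
74966405454814/8246524269131
2326299644583473/255899777506226
34969461074206909/3846743186862521
981471209722376925/107964709009656814
32423519381912645434/3566682140505537383
1135804649576664967115/124941839626703465219
13359998497217188228353019/1469638982614183610025083

APPEND 9: p_0 = 9·1 + 0 = 9, q_0 = 9·0 + 1 = 1 → 9/1
APPEND 11: p_1 = 11·9 + 1 = 100, q_1 = 11·1 + 0 = 11 → 100/11
APPEND 34: p_2 = 34·100 + 9 = 3409, q_2 = 34·11 + 1 = 375 → 3409/375
APPEND 27: p_3 = 27·3409 + 100 = 92143, q_3 = 27·375 + 11 = 10136 → 92143/10136
APPEND 20: p_4 = 20·92143 + 3409 = 1846269, q_4 = 20·10136 + 375 = 203095 → 1846269/203095
APPEND 33: p_5 = 33·1846269 + 92143 = 61019020, q_5 = 33·203095 + 10136 = 6712271 → 61019020/6712271
APPEND 25: p_6 = 25·61019020 + 1846269 = 1527321769, q_6 = 25·6712271 + 203095 = 168009870 → 1527321769/168009870
APPEND 34: p_7 = 34·1527321769 + 61019020 = 51989959166, q_7 = 34·168009870 + 6712271 = 5719047851 → 51989959166/5719047851
APPEND 45: p_8 = 45·51989959166 + 1527321769 = 2341075484239, q_8 = 45·5719047851 + 168009870 = 257525163165 → 2341075484239/257525163165
APPEND 32: p_9 = 32·2341075484239 + 51989959166 = 74966405454814, q_9 = 32·257525163165 + 5719047851 = 8246524269131 → 74966405454814/8246524269131
APPEND 31: p_10 = 31·74966405454814 + 2341075484239 = 2326299644583473, q_10 = 31·8246524269131 + 257525163165 = 255899777506226 → 2326299644583473/255899777506226
APPEND 15: p_11 = 15·2326299644583473 + 74966405454814 = 34969461074206909, q_11 = 15·255899777506226 + 8246524269131 = 3846743186862521 → 34969461074206909/3846743186862521
APPEND 28: p_12 = 28·34969461074206909 + 2326299644583473 = 981471209722376925, q_12 = 28·3846743186862521 + 255899777506226 = 107964709009656814 → 981471209722376925/107964709009656814
APPEND 33: p_13 = 33·981471209722376925 + 34969461074206909 = 32423519381912645434, q_13 = 33·107964709009656814 + 3846743186862521 = 3566682140505537383 → 32423519381912645434/3566682140505537383
APPEND 35: p_14 = 35·32423519381912645434 + 981471209722376925 = 1135804649576664967115, q_14 = 35·3566682140505537383 + 107964709009656814 = 124941839626703465219 → 1135804649576664967115/124941839626703465219
APPEND 19: p_15 = 19·1135804649576664967115 + 32423519381912645434 = 21612711861338547020619, q_15 = 19·124941839626703465219 + 3566682140505537383 = 2377461635047871376544 → 21612711861338547020619/2377461635047871376544
APPEND 15: p_16 = 15·21612711861338547020619 + 1135804649576664967115 = 325326482569654870276400, q_16 = 15·2377461635047871376544 + 124941839626703465219 = 35786866365344774113379 → 325326482569654870276400/35786866365344774113379
APPEND 41: p_17 = 41·325326482569654870276400 + 21612711861338547020619 = 13359998497217188228353019, q_17 = 41·35786866365344774113379 + 2377461635047871376544 = 1469638982614183610025083 → 13359998497217188228353019/1469638982614183610025083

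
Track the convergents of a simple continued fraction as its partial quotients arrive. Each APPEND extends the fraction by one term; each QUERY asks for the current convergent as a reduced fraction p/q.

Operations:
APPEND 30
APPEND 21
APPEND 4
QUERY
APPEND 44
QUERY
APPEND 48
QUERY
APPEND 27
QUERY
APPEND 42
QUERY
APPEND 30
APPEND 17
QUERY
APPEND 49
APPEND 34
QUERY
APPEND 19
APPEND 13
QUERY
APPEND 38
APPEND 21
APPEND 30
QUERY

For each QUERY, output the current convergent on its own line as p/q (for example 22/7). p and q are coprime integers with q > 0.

APPEND 30: p_0 = 30·1 + 0 = 30, q_0 = 30·0 + 1 = 1 → 30/1
APPEND 21: p_1 = 21·30 + 1 = 631, q_1 = 21·1 + 0 = 21 → 631/21
APPEND 4: p_2 = 4·631 + 30 = 2554, q_2 = 4·21 + 1 = 85 → 2554/85
APPEND 44: p_3 = 44·2554 + 631 = 113007, q_3 = 44·85 + 21 = 3761 → 113007/3761
APPEND 48: p_4 = 48·113007 + 2554 = 5426890, q_4 = 48·3761 + 85 = 180613 → 5426890/180613
APPEND 27: p_5 = 27·5426890 + 113007 = 146639037, q_5 = 27·180613 + 3761 = 4880312 → 146639037/4880312
APPEND 42: p_6 = 42·146639037 + 5426890 = 6164266444, q_6 = 42·4880312 + 180613 = 205153717 → 6164266444/205153717
APPEND 30: p_7 = 30·6164266444 + 146639037 = 185074632357, q_7 = 30·205153717 + 4880312 = 6159491822 → 185074632357/6159491822
APPEND 17: p_8 = 17·185074632357 + 6164266444 = 3152433016513, q_8 = 17·6159491822 + 205153717 = 104916514691 → 3152433016513/104916514691
APPEND 49: p_9 = 49·3152433016513 + 185074632357 = 154654292441494, q_9 = 49·104916514691 + 6159491822 = 5147068711681 → 154654292441494/5147068711681
APPEND 34: p_10 = 34·154654292441494 + 3152433016513 = 5261398376027309, q_10 = 34·5147068711681 + 104916514691 = 175105252711845 → 5261398376027309/175105252711845
APPEND 19: p_11 = 19·5261398376027309 + 154654292441494 = 100121223436960365, q_11 = 19·175105252711845 + 5147068711681 = 3332146870236736 → 100121223436960365/3332146870236736
APPEND 13: p_12 = 13·100121223436960365 + 5261398376027309 = 1306837303056512054, q_12 = 13·3332146870236736 + 175105252711845 = 43493014565789413 → 1306837303056512054/43493014565789413
APPEND 38: p_13 = 38·1306837303056512054 + 100121223436960365 = 49759938739584418417, q_13 = 38·43493014565789413 + 3332146870236736 = 1656066700370234430 → 49759938739584418417/1656066700370234430
APPEND 21: p_14 = 21·49759938739584418417 + 1306837303056512054 = 1046265550834329298811, q_14 = 21·1656066700370234430 + 43493014565789413 = 34820893722340712443 → 1046265550834329298811/34820893722340712443
APPEND 30: p_15 = 30·1046265550834329298811 + 49759938739584418417 = 31437726463769463382747, q_15 = 30·34820893722340712443 + 1656066700370234430 = 1046282878370591607720 → 31437726463769463382747/1046282878370591607720

2554/85
113007/3761
5426890/180613
146639037/4880312
6164266444/205153717
3152433016513/104916514691
5261398376027309/175105252711845
1306837303056512054/43493014565789413
31437726463769463382747/1046282878370591607720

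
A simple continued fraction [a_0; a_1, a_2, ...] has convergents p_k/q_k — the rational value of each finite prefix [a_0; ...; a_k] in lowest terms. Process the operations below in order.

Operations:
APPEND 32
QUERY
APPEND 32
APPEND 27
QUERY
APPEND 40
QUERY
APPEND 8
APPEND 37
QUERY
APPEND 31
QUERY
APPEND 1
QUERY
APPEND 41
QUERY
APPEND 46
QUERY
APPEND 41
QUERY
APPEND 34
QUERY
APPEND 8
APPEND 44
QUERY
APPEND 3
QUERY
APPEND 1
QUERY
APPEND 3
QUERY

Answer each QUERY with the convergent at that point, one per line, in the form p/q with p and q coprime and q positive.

32/1
27707/865
1109305/34632
330488744/10317709
10254053211/320126900
10584541955/330444609
444220273366/13868355869
20444717116791/638274814583
838677622061797/26183135753772
28535483867217889/890864890442831
10109927620498633885/315627364299485311
30558905410055706564/954035195157752353
40668833030554340449/1269662559457237664
152565404501718727911/4763022873529465345

APPEND 32: p_0 = 32·1 + 0 = 32, q_0 = 32·0 + 1 = 1 → 32/1
APPEND 32: p_1 = 32·32 + 1 = 1025, q_1 = 32·1 + 0 = 32 → 1025/32
APPEND 27: p_2 = 27·1025 + 32 = 27707, q_2 = 27·32 + 1 = 865 → 27707/865
APPEND 40: p_3 = 40·27707 + 1025 = 1109305, q_3 = 40·865 + 32 = 34632 → 1109305/34632
APPEND 8: p_4 = 8·1109305 + 27707 = 8902147, q_4 = 8·34632 + 865 = 277921 → 8902147/277921
APPEND 37: p_5 = 37·8902147 + 1109305 = 330488744, q_5 = 37·277921 + 34632 = 10317709 → 330488744/10317709
APPEND 31: p_6 = 31·330488744 + 8902147 = 10254053211, q_6 = 31·10317709 + 277921 = 320126900 → 10254053211/320126900
APPEND 1: p_7 = 1·10254053211 + 330488744 = 10584541955, q_7 = 1·320126900 + 10317709 = 330444609 → 10584541955/330444609
APPEND 41: p_8 = 41·10584541955 + 10254053211 = 444220273366, q_8 = 41·330444609 + 320126900 = 13868355869 → 444220273366/13868355869
APPEND 46: p_9 = 46·444220273366 + 10584541955 = 20444717116791, q_9 = 46·13868355869 + 330444609 = 638274814583 → 20444717116791/638274814583
APPEND 41: p_10 = 41·20444717116791 + 444220273366 = 838677622061797, q_10 = 41·638274814583 + 13868355869 = 26183135753772 → 838677622061797/26183135753772
APPEND 34: p_11 = 34·838677622061797 + 20444717116791 = 28535483867217889, q_11 = 34·26183135753772 + 638274814583 = 890864890442831 → 28535483867217889/890864890442831
APPEND 8: p_12 = 8·28535483867217889 + 838677622061797 = 229122548559804909, q_12 = 8·890864890442831 + 26183135753772 = 7153102259296420 → 229122548559804909/7153102259296420
APPEND 44: p_13 = 44·229122548559804909 + 28535483867217889 = 10109927620498633885, q_13 = 44·7153102259296420 + 890864890442831 = 315627364299485311 → 10109927620498633885/315627364299485311
APPEND 3: p_14 = 3·10109927620498633885 + 229122548559804909 = 30558905410055706564, q_14 = 3·315627364299485311 + 7153102259296420 = 954035195157752353 → 30558905410055706564/954035195157752353
APPEND 1: p_15 = 1·30558905410055706564 + 10109927620498633885 = 40668833030554340449, q_15 = 1·954035195157752353 + 315627364299485311 = 1269662559457237664 → 40668833030554340449/1269662559457237664
APPEND 3: p_16 = 3·40668833030554340449 + 30558905410055706564 = 152565404501718727911, q_16 = 3·1269662559457237664 + 954035195157752353 = 4763022873529465345 → 152565404501718727911/4763022873529465345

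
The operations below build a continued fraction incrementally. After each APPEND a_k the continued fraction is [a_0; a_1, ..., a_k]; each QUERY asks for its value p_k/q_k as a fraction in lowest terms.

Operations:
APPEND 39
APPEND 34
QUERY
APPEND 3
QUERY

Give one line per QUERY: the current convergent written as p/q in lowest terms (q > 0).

1327/34
4020/103

APPEND 39: p_0 = 39·1 + 0 = 39, q_0 = 39·0 + 1 = 1 → 39/1
APPEND 34: p_1 = 34·39 + 1 = 1327, q_1 = 34·1 + 0 = 34 → 1327/34
APPEND 3: p_2 = 3·1327 + 39 = 4020, q_2 = 3·34 + 1 = 103 → 4020/103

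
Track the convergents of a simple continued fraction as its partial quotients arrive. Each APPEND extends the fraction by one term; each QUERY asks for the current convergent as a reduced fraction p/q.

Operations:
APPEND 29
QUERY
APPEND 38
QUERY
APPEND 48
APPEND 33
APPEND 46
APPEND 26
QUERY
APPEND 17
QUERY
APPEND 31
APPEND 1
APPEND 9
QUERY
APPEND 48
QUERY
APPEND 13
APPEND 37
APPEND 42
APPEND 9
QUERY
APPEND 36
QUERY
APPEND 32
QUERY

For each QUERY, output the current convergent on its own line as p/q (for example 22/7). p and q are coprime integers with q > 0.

APPEND 29: p_0 = 29·1 + 0 = 29, q_0 = 29·0 + 1 = 1 → 29/1
APPEND 38: p_1 = 38·29 + 1 = 1103, q_1 = 38·1 + 0 = 38 → 1103/38
APPEND 48: p_2 = 48·1103 + 29 = 52973, q_2 = 48·38 + 1 = 1825 → 52973/1825
APPEND 33: p_3 = 33·52973 + 1103 = 1749212, q_3 = 33·1825 + 38 = 60263 → 1749212/60263
APPEND 46: p_4 = 46·1749212 + 52973 = 80516725, q_4 = 46·60263 + 1825 = 2773923 → 80516725/2773923
APPEND 26: p_5 = 26·80516725 + 1749212 = 2095184062, q_5 = 26·2773923 + 60263 = 72182261 → 2095184062/72182261
APPEND 17: p_6 = 17·2095184062 + 80516725 = 35698645779, q_6 = 17·72182261 + 2773923 = 1229872360 → 35698645779/1229872360
APPEND 31: p_7 = 31·35698645779 + 2095184062 = 1108753203211, q_7 = 31·1229872360 + 72182261 = 38198225421 → 1108753203211/38198225421
APPEND 1: p_8 = 1·1108753203211 + 35698645779 = 1144451848990, q_8 = 1·38198225421 + 1229872360 = 39428097781 → 1144451848990/39428097781
APPEND 9: p_9 = 9·1144451848990 + 1108753203211 = 11408819844121, q_9 = 9·39428097781 + 38198225421 = 393051105450 → 11408819844121/393051105450
APPEND 48: p_10 = 48·11408819844121 + 1144451848990 = 548767804366798, q_10 = 48·393051105450 + 39428097781 = 18905881159381 → 548767804366798/18905881159381
APPEND 13: p_11 = 13·548767804366798 + 11408819844121 = 7145390276612495, q_11 = 13·18905881159381 + 393051105450 = 246169506177403 → 7145390276612495/246169506177403
APPEND 37: p_12 = 37·7145390276612495 + 548767804366798 = 264928208039029113, q_12 = 37·246169506177403 + 18905881159381 = 9127177609723292 → 264928208039029113/9127177609723292
APPEND 42: p_13 = 42·264928208039029113 + 7145390276612495 = 11134130127915835241, q_13 = 42·9127177609723292 + 246169506177403 = 383587629114555667 → 11134130127915835241/383587629114555667
APPEND 9: p_14 = 9·11134130127915835241 + 264928208039029113 = 100472099359281546282, q_14 = 9·383587629114555667 + 9127177609723292 = 3461415839640724295 → 100472099359281546282/3461415839640724295
APPEND 36: p_15 = 36·100472099359281546282 + 11134130127915835241 = 3628129707062051501393, q_15 = 36·3461415839640724295 + 383587629114555667 = 124994557856180630287 → 3628129707062051501393/124994557856180630287
APPEND 32: p_16 = 32·3628129707062051501393 + 100472099359281546282 = 116200622725344929590858, q_16 = 32·124994557856180630287 + 3461415839640724295 = 4003287267237420893479 → 116200622725344929590858/4003287267237420893479

29/1
1103/38
2095184062/72182261
35698645779/1229872360
11408819844121/393051105450
548767804366798/18905881159381
100472099359281546282/3461415839640724295
3628129707062051501393/124994557856180630287
116200622725344929590858/4003287267237420893479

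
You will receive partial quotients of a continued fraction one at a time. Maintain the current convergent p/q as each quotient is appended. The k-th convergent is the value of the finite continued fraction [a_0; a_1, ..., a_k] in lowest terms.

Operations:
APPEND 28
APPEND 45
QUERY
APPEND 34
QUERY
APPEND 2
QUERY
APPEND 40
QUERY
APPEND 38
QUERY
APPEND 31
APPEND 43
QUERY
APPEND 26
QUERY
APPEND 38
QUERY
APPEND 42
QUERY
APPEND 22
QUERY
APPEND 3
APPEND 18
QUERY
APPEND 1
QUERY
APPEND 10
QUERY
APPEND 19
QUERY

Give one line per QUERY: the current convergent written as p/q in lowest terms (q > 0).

1261/45
42902/1531
87065/3107
3525502/125811
134056141/4783925
178982488680/6387165823
4657703971553/166214738884
177171733407694/6322547243415
7445870507094701/265713198962314
163986322889491116/5852012924414323
9153273428049715998/326643548424109417
9652678267225284047/344465300396314700
105680056100302556468/3771296552387256417
2017573744172973856939/71999099795754186623

APPEND 28: p_0 = 28·1 + 0 = 28, q_0 = 28·0 + 1 = 1 → 28/1
APPEND 45: p_1 = 45·28 + 1 = 1261, q_1 = 45·1 + 0 = 45 → 1261/45
APPEND 34: p_2 = 34·1261 + 28 = 42902, q_2 = 34·45 + 1 = 1531 → 42902/1531
APPEND 2: p_3 = 2·42902 + 1261 = 87065, q_3 = 2·1531 + 45 = 3107 → 87065/3107
APPEND 40: p_4 = 40·87065 + 42902 = 3525502, q_4 = 40·3107 + 1531 = 125811 → 3525502/125811
APPEND 38: p_5 = 38·3525502 + 87065 = 134056141, q_5 = 38·125811 + 3107 = 4783925 → 134056141/4783925
APPEND 31: p_6 = 31·134056141 + 3525502 = 4159265873, q_6 = 31·4783925 + 125811 = 148427486 → 4159265873/148427486
APPEND 43: p_7 = 43·4159265873 + 134056141 = 178982488680, q_7 = 43·148427486 + 4783925 = 6387165823 → 178982488680/6387165823
APPEND 26: p_8 = 26·178982488680 + 4159265873 = 4657703971553, q_8 = 26·6387165823 + 148427486 = 166214738884 → 4657703971553/166214738884
APPEND 38: p_9 = 38·4657703971553 + 178982488680 = 177171733407694, q_9 = 38·166214738884 + 6387165823 = 6322547243415 → 177171733407694/6322547243415
APPEND 42: p_10 = 42·177171733407694 + 4657703971553 = 7445870507094701, q_10 = 42·6322547243415 + 166214738884 = 265713198962314 → 7445870507094701/265713198962314
APPEND 22: p_11 = 22·7445870507094701 + 177171733407694 = 163986322889491116, q_11 = 22·265713198962314 + 6322547243415 = 5852012924414323 → 163986322889491116/5852012924414323
APPEND 3: p_12 = 3·163986322889491116 + 7445870507094701 = 499404839175568049, q_12 = 3·5852012924414323 + 265713198962314 = 17821751972205283 → 499404839175568049/17821751972205283
APPEND 18: p_13 = 18·499404839175568049 + 163986322889491116 = 9153273428049715998, q_13 = 18·17821751972205283 + 5852012924414323 = 326643548424109417 → 9153273428049715998/326643548424109417
APPEND 1: p_14 = 1·9153273428049715998 + 499404839175568049 = 9652678267225284047, q_14 = 1·326643548424109417 + 17821751972205283 = 344465300396314700 → 9652678267225284047/344465300396314700
APPEND 10: p_15 = 10·9652678267225284047 + 9153273428049715998 = 105680056100302556468, q_15 = 10·344465300396314700 + 326643548424109417 = 3771296552387256417 → 105680056100302556468/3771296552387256417
APPEND 19: p_16 = 19·105680056100302556468 + 9652678267225284047 = 2017573744172973856939, q_16 = 19·3771296552387256417 + 344465300396314700 = 71999099795754186623 → 2017573744172973856939/71999099795754186623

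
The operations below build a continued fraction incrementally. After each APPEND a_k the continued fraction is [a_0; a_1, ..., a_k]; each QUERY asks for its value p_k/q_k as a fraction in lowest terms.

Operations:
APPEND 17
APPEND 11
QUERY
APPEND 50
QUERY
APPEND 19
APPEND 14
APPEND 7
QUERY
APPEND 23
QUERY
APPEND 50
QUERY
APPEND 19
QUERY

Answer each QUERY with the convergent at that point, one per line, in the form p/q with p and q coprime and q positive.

188/11
9417/551
17797908/1041377
411868855/24098942
20611240658/1205988477
392025441357/22937880005

APPEND 17: p_0 = 17·1 + 0 = 17, q_0 = 17·0 + 1 = 1 → 17/1
APPEND 11: p_1 = 11·17 + 1 = 188, q_1 = 11·1 + 0 = 11 → 188/11
APPEND 50: p_2 = 50·188 + 17 = 9417, q_2 = 50·11 + 1 = 551 → 9417/551
APPEND 19: p_3 = 19·9417 + 188 = 179111, q_3 = 19·551 + 11 = 10480 → 179111/10480
APPEND 14: p_4 = 14·179111 + 9417 = 2516971, q_4 = 14·10480 + 551 = 147271 → 2516971/147271
APPEND 7: p_5 = 7·2516971 + 179111 = 17797908, q_5 = 7·147271 + 10480 = 1041377 → 17797908/1041377
APPEND 23: p_6 = 23·17797908 + 2516971 = 411868855, q_6 = 23·1041377 + 147271 = 24098942 → 411868855/24098942
APPEND 50: p_7 = 50·411868855 + 17797908 = 20611240658, q_7 = 50·24098942 + 1041377 = 1205988477 → 20611240658/1205988477
APPEND 19: p_8 = 19·20611240658 + 411868855 = 392025441357, q_8 = 19·1205988477 + 24098942 = 22937880005 → 392025441357/22937880005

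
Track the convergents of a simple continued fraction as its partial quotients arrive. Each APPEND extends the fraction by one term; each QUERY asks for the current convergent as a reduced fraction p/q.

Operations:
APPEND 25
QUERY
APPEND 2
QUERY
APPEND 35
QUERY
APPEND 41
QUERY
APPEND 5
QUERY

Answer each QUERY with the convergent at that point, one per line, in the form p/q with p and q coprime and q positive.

25/1
51/2
1810/71
74261/2913
373115/14636

APPEND 25: p_0 = 25·1 + 0 = 25, q_0 = 25·0 + 1 = 1 → 25/1
APPEND 2: p_1 = 2·25 + 1 = 51, q_1 = 2·1 + 0 = 2 → 51/2
APPEND 35: p_2 = 35·51 + 25 = 1810, q_2 = 35·2 + 1 = 71 → 1810/71
APPEND 41: p_3 = 41·1810 + 51 = 74261, q_3 = 41·71 + 2 = 2913 → 74261/2913
APPEND 5: p_4 = 5·74261 + 1810 = 373115, q_4 = 5·2913 + 71 = 14636 → 373115/14636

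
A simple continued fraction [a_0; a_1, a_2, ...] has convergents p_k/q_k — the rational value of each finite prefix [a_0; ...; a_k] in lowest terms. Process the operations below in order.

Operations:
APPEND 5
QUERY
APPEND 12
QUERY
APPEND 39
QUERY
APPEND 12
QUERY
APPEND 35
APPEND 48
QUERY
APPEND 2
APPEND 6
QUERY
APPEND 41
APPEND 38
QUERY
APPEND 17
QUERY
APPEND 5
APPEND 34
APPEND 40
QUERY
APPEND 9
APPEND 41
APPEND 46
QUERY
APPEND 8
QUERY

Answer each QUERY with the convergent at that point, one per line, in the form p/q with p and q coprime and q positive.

5/1
61/12
2384/469
28669/5640
48307021/9503352
634026067/124730790
992156192411/195185075384
16892747959575/3323279448491
116981184361162246/23013494712518519
1997587144476576374347/392981669986145077130
16024100012147917827055/3152391924533000924767

APPEND 5: p_0 = 5·1 + 0 = 5, q_0 = 5·0 + 1 = 1 → 5/1
APPEND 12: p_1 = 12·5 + 1 = 61, q_1 = 12·1 + 0 = 12 → 61/12
APPEND 39: p_2 = 39·61 + 5 = 2384, q_2 = 39·12 + 1 = 469 → 2384/469
APPEND 12: p_3 = 12·2384 + 61 = 28669, q_3 = 12·469 + 12 = 5640 → 28669/5640
APPEND 35: p_4 = 35·28669 + 2384 = 1005799, q_4 = 35·5640 + 469 = 197869 → 1005799/197869
APPEND 48: p_5 = 48·1005799 + 28669 = 48307021, q_5 = 48·197869 + 5640 = 9503352 → 48307021/9503352
APPEND 2: p_6 = 2·48307021 + 1005799 = 97619841, q_6 = 2·9503352 + 197869 = 19204573 → 97619841/19204573
APPEND 6: p_7 = 6·97619841 + 48307021 = 634026067, q_7 = 6·19204573 + 9503352 = 124730790 → 634026067/124730790
APPEND 41: p_8 = 41·634026067 + 97619841 = 26092688588, q_8 = 41·124730790 + 19204573 = 5133166963 → 26092688588/5133166963
APPEND 38: p_9 = 38·26092688588 + 634026067 = 992156192411, q_9 = 38·5133166963 + 124730790 = 195185075384 → 992156192411/195185075384
APPEND 17: p_10 = 17·992156192411 + 26092688588 = 16892747959575, q_10 = 17·195185075384 + 5133166963 = 3323279448491 → 16892747959575/3323279448491
APPEND 5: p_11 = 5·16892747959575 + 992156192411 = 85455895990286, q_11 = 5·3323279448491 + 195185075384 = 16811582317839 → 85455895990286/16811582317839
APPEND 34: p_12 = 34·85455895990286 + 16892747959575 = 2922393211629299, q_12 = 34·16811582317839 + 3323279448491 = 574917078255017 → 2922393211629299/574917078255017
APPEND 40: p_13 = 40·2922393211629299 + 85455895990286 = 116981184361162246, q_13 = 40·574917078255017 + 16811582317839 = 23013494712518519 → 116981184361162246/23013494712518519
APPEND 9: p_14 = 9·116981184361162246 + 2922393211629299 = 1055753052462089513, q_14 = 9·23013494712518519 + 574917078255017 = 207696369490921688 → 1055753052462089513/207696369490921688
APPEND 41: p_15 = 41·1055753052462089513 + 116981184361162246 = 43402856335306832279, q_15 = 41·207696369490921688 + 23013494712518519 = 8538564643840307727 → 43402856335306832279/8538564643840307727
APPEND 46: p_16 = 46·43402856335306832279 + 1055753052462089513 = 1997587144476576374347, q_16 = 46·8538564643840307727 + 207696369490921688 = 392981669986145077130 → 1997587144476576374347/392981669986145077130
APPEND 8: p_17 = 8·1997587144476576374347 + 43402856335306832279 = 16024100012147917827055, q_17 = 8·392981669986145077130 + 8538564643840307727 = 3152391924533000924767 → 16024100012147917827055/3152391924533000924767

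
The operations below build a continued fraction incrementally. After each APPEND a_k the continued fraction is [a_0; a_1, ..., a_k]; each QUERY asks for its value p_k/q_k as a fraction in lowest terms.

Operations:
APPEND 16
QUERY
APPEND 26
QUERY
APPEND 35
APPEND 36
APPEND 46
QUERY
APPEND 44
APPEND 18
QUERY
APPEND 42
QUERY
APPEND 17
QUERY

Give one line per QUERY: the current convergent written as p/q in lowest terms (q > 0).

APPEND 16: p_0 = 16·1 + 0 = 16, q_0 = 16·0 + 1 = 1 → 16/1
APPEND 26: p_1 = 26·16 + 1 = 417, q_1 = 26·1 + 0 = 26 → 417/26
APPEND 35: p_2 = 35·417 + 16 = 14611, q_2 = 35·26 + 1 = 911 → 14611/911
APPEND 36: p_3 = 36·14611 + 417 = 526413, q_3 = 36·911 + 26 = 32822 → 526413/32822
APPEND 46: p_4 = 46·526413 + 14611 = 24229609, q_4 = 46·32822 + 911 = 1510723 → 24229609/1510723
APPEND 44: p_5 = 44·24229609 + 526413 = 1066629209, q_5 = 44·1510723 + 32822 = 66504634 → 1066629209/66504634
APPEND 18: p_6 = 18·1066629209 + 24229609 = 19223555371, q_6 = 18·66504634 + 1510723 = 1198594135 → 19223555371/1198594135
APPEND 42: p_7 = 42·19223555371 + 1066629209 = 808455954791, q_7 = 42·1198594135 + 66504634 = 50407458304 → 808455954791/50407458304
APPEND 17: p_8 = 17·808455954791 + 19223555371 = 13762974786818, q_8 = 17·50407458304 + 1198594135 = 858125385303 → 13762974786818/858125385303

16/1
417/26
24229609/1510723
19223555371/1198594135
808455954791/50407458304
13762974786818/858125385303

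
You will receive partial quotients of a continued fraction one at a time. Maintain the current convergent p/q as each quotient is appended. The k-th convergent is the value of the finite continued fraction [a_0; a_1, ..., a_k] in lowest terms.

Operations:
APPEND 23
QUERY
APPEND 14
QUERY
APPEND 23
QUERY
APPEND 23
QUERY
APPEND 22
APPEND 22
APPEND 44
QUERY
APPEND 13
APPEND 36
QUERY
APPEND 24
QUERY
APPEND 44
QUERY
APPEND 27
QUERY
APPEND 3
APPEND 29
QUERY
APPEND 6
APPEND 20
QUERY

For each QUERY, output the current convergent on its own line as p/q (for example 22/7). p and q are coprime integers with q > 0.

23/1
323/14
7452/323
171719/7443
3675482266/159310353
1726805298478/74846766153
41491191880589/1798397039222
1827339248044394/79204316491921
49379650889079227/2140314942321089
4398402116432259402/190644640102521541
535205981926609029142/23198004435274210221

APPEND 23: p_0 = 23·1 + 0 = 23, q_0 = 23·0 + 1 = 1 → 23/1
APPEND 14: p_1 = 14·23 + 1 = 323, q_1 = 14·1 + 0 = 14 → 323/14
APPEND 23: p_2 = 23·323 + 23 = 7452, q_2 = 23·14 + 1 = 323 → 7452/323
APPEND 23: p_3 = 23·7452 + 323 = 171719, q_3 = 23·323 + 14 = 7443 → 171719/7443
APPEND 22: p_4 = 22·171719 + 7452 = 3785270, q_4 = 22·7443 + 323 = 164069 → 3785270/164069
APPEND 22: p_5 = 22·3785270 + 171719 = 83447659, q_5 = 22·164069 + 7443 = 3616961 → 83447659/3616961
APPEND 44: p_6 = 44·83447659 + 3785270 = 3675482266, q_6 = 44·3616961 + 164069 = 159310353 → 3675482266/159310353
APPEND 13: p_7 = 13·3675482266 + 83447659 = 47864717117, q_7 = 13·159310353 + 3616961 = 2074651550 → 47864717117/2074651550
APPEND 36: p_8 = 36·47864717117 + 3675482266 = 1726805298478, q_8 = 36·2074651550 + 159310353 = 74846766153 → 1726805298478/74846766153
APPEND 24: p_9 = 24·1726805298478 + 47864717117 = 41491191880589, q_9 = 24·74846766153 + 2074651550 = 1798397039222 → 41491191880589/1798397039222
APPEND 44: p_10 = 44·41491191880589 + 1726805298478 = 1827339248044394, q_10 = 44·1798397039222 + 74846766153 = 79204316491921 → 1827339248044394/79204316491921
APPEND 27: p_11 = 27·1827339248044394 + 41491191880589 = 49379650889079227, q_11 = 27·79204316491921 + 1798397039222 = 2140314942321089 → 49379650889079227/2140314942321089
APPEND 3: p_12 = 3·49379650889079227 + 1827339248044394 = 149966291915282075, q_12 = 3·2140314942321089 + 79204316491921 = 6500149143455188 → 149966291915282075/6500149143455188
APPEND 29: p_13 = 29·149966291915282075 + 49379650889079227 = 4398402116432259402, q_13 = 29·6500149143455188 + 2140314942321089 = 190644640102521541 → 4398402116432259402/190644640102521541
APPEND 6: p_14 = 6·4398402116432259402 + 149966291915282075 = 26540378990508838487, q_14 = 6·190644640102521541 + 6500149143455188 = 1150367989758584434 → 26540378990508838487/1150367989758584434
APPEND 20: p_15 = 20·26540378990508838487 + 4398402116432259402 = 535205981926609029142, q_15 = 20·1150367989758584434 + 190644640102521541 = 23198004435274210221 → 535205981926609029142/23198004435274210221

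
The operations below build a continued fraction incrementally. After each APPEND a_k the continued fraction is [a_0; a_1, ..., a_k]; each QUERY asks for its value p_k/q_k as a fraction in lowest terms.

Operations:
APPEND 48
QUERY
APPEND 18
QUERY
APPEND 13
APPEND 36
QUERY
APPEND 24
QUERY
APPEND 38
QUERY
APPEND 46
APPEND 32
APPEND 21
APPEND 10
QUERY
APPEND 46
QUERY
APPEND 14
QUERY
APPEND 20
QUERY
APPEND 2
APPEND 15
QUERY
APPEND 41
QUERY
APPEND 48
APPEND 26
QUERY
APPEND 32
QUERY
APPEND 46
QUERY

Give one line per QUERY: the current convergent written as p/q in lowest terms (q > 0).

48/1
865/18
407413/8478
9789205/203707
372397203/7749344
115979665201599/2413461528206
5346607680360256/111259434320063
74968487190245183/1560045542009088
1504716351485263916/31312170274501823
47770734203896859141/994077961639692833
1961684503549931997796/40821380813318418887
2451385984023166383584870/51011750662837337203521
78538560115645924907469189/1634336441567795714312081
3615225151303735712127167564/75230488062781440195559247

APPEND 48: p_0 = 48·1 + 0 = 48, q_0 = 48·0 + 1 = 1 → 48/1
APPEND 18: p_1 = 18·48 + 1 = 865, q_1 = 18·1 + 0 = 18 → 865/18
APPEND 13: p_2 = 13·865 + 48 = 11293, q_2 = 13·18 + 1 = 235 → 11293/235
APPEND 36: p_3 = 36·11293 + 865 = 407413, q_3 = 36·235 + 18 = 8478 → 407413/8478
APPEND 24: p_4 = 24·407413 + 11293 = 9789205, q_4 = 24·8478 + 235 = 203707 → 9789205/203707
APPEND 38: p_5 = 38·9789205 + 407413 = 372397203, q_5 = 38·203707 + 8478 = 7749344 → 372397203/7749344
APPEND 46: p_6 = 46·372397203 + 9789205 = 17140060543, q_6 = 46·7749344 + 203707 = 356673531 → 17140060543/356673531
APPEND 32: p_7 = 32·17140060543 + 372397203 = 548854334579, q_7 = 32·356673531 + 7749344 = 11421302336 → 548854334579/11421302336
APPEND 21: p_8 = 21·548854334579 + 17140060543 = 11543081086702, q_8 = 21·11421302336 + 356673531 = 240204022587 → 11543081086702/240204022587
APPEND 10: p_9 = 10·11543081086702 + 548854334579 = 115979665201599, q_9 = 10·240204022587 + 11421302336 = 2413461528206 → 115979665201599/2413461528206
APPEND 46: p_10 = 46·115979665201599 + 11543081086702 = 5346607680360256, q_10 = 46·2413461528206 + 240204022587 = 111259434320063 → 5346607680360256/111259434320063
APPEND 14: p_11 = 14·5346607680360256 + 115979665201599 = 74968487190245183, q_11 = 14·111259434320063 + 2413461528206 = 1560045542009088 → 74968487190245183/1560045542009088
APPEND 20: p_12 = 20·74968487190245183 + 5346607680360256 = 1504716351485263916, q_12 = 20·1560045542009088 + 111259434320063 = 31312170274501823 → 1504716351485263916/31312170274501823
APPEND 2: p_13 = 2·1504716351485263916 + 74968487190245183 = 3084401190160773015, q_13 = 2·31312170274501823 + 1560045542009088 = 64184386091012734 → 3084401190160773015/64184386091012734
APPEND 15: p_14 = 15·3084401190160773015 + 1504716351485263916 = 47770734203896859141, q_14 = 15·64184386091012734 + 31312170274501823 = 994077961639692833 → 47770734203896859141/994077961639692833
APPEND 41: p_15 = 41·47770734203896859141 + 3084401190160773015 = 1961684503549931997796, q_15 = 41·994077961639692833 + 64184386091012734 = 40821380813318418887 → 1961684503549931997796/40821380813318418887
APPEND 48: p_16 = 48·1961684503549931997796 + 47770734203896859141 = 94208626904600632753349, q_16 = 48·40821380813318418887 + 994077961639692833 = 1960420357000923799409 → 94208626904600632753349/1960420357000923799409
APPEND 26: p_17 = 26·94208626904600632753349 + 1961684503549931997796 = 2451385984023166383584870, q_17 = 26·1960420357000923799409 + 40821380813318418887 = 51011750662837337203521 → 2451385984023166383584870/51011750662837337203521
APPEND 32: p_18 = 32·2451385984023166383584870 + 94208626904600632753349 = 78538560115645924907469189, q_18 = 32·51011750662837337203521 + 1960420357000923799409 = 1634336441567795714312081 → 78538560115645924907469189/1634336441567795714312081
APPEND 46: p_19 = 46·78538560115645924907469189 + 2451385984023166383584870 = 3615225151303735712127167564, q_19 = 46·1634336441567795714312081 + 51011750662837337203521 = 75230488062781440195559247 → 3615225151303735712127167564/75230488062781440195559247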